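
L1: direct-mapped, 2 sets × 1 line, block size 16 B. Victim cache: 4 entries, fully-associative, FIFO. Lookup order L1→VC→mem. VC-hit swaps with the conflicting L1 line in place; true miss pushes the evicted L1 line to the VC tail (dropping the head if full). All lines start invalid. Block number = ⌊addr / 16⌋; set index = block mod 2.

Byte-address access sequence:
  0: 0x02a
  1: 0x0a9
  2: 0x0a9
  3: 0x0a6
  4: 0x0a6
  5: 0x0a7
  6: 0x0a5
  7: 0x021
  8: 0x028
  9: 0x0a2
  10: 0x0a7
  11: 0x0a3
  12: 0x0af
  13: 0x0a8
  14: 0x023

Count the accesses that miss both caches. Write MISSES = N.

MISSES = 2

#0 0x2a→b2/s0 MISS; vc=[]
#1 0xa9→b10/s0 MISS; vc=[2]
#2 0xa9→b10/s0 L1-HIT; vc=[2]
#3 0xa6→b10/s0 L1-HIT; vc=[2]
#4 0xa6→b10/s0 L1-HIT; vc=[2]
#5 0xa7→b10/s0 L1-HIT; vc=[2]
#6 0xa5→b10/s0 L1-HIT; vc=[2]
#7 0x21→b2/s0 VC-HIT; vc=[10]
#8 0x28→b2/s0 L1-HIT; vc=[10]
#9 0xa2→b10/s0 VC-HIT; vc=[2]
#10 0xa7→b10/s0 L1-HIT; vc=[2]
#11 0xa3→b10/s0 L1-HIT; vc=[2]
#12 0xaf→b10/s0 L1-HIT; vc=[2]
#13 0xa8→b10/s0 L1-HIT; vc=[2]
#14 0x23→b2/s0 VC-HIT; vc=[10]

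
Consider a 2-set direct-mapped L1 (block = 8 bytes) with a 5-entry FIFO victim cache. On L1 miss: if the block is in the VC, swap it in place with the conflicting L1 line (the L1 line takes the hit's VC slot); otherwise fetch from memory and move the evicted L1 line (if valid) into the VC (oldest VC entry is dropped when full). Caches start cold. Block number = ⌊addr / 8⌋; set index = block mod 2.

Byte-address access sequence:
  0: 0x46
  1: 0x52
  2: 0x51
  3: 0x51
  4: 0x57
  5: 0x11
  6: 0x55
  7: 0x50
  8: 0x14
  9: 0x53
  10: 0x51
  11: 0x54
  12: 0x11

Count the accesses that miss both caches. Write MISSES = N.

0: 0x46 (blk 8, set 0) → MISS  vc=[]
1: 0x52 (blk 10, set 0) → MISS  vc=[8]
2: 0x51 (blk 10, set 0) → L1-HIT  vc=[8]
3: 0x51 (blk 10, set 0) → L1-HIT  vc=[8]
4: 0x57 (blk 10, set 0) → L1-HIT  vc=[8]
5: 0x11 (blk 2, set 0) → MISS  vc=[8, 10]
6: 0x55 (blk 10, set 0) → VC-HIT  vc=[8, 2]
7: 0x50 (blk 10, set 0) → L1-HIT  vc=[8, 2]
8: 0x14 (blk 2, set 0) → VC-HIT  vc=[8, 10]
9: 0x53 (blk 10, set 0) → VC-HIT  vc=[8, 2]
10: 0x51 (blk 10, set 0) → L1-HIT  vc=[8, 2]
11: 0x54 (blk 10, set 0) → L1-HIT  vc=[8, 2]
12: 0x11 (blk 2, set 0) → VC-HIT  vc=[8, 10]

MISSES = 3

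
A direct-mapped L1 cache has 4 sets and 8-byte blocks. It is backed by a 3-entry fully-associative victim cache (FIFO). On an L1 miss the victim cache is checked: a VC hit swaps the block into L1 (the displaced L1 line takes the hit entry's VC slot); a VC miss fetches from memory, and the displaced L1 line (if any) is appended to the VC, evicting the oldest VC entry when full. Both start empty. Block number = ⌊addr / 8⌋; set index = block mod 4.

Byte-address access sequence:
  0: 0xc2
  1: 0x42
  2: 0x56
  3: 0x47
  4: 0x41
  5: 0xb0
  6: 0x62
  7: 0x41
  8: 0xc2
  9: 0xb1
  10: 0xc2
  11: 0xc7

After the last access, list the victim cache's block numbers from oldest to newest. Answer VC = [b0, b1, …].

VC = [8, 10, 12]

0: 0xc2 (blk 24, set 0) → MISS  vc=[]
1: 0x42 (blk 8, set 0) → MISS  vc=[24]
2: 0x56 (blk 10, set 2) → MISS  vc=[24]
3: 0x47 (blk 8, set 0) → L1-HIT  vc=[24]
4: 0x41 (blk 8, set 0) → L1-HIT  vc=[24]
5: 0xb0 (blk 22, set 2) → MISS  vc=[24, 10]
6: 0x62 (blk 12, set 0) → MISS  vc=[24, 10, 8]
7: 0x41 (blk 8, set 0) → VC-HIT  vc=[24, 10, 12]
8: 0xc2 (blk 24, set 0) → VC-HIT  vc=[8, 10, 12]
9: 0xb1 (blk 22, set 2) → L1-HIT  vc=[8, 10, 12]
10: 0xc2 (blk 24, set 0) → L1-HIT  vc=[8, 10, 12]
11: 0xc7 (blk 24, set 0) → L1-HIT  vc=[8, 10, 12]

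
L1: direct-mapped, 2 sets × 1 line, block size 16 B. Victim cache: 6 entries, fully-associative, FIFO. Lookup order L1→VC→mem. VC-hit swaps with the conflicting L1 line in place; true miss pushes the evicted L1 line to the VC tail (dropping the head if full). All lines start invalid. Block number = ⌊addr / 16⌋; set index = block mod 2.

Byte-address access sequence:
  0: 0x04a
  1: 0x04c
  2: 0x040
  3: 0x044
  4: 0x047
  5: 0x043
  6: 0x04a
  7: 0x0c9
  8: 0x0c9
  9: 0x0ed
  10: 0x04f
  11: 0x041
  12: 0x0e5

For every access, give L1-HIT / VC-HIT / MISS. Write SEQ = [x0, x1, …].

SEQ = [MISS, L1-HIT, L1-HIT, L1-HIT, L1-HIT, L1-HIT, L1-HIT, MISS, L1-HIT, MISS, VC-HIT, L1-HIT, VC-HIT]

  [0] addr=0x4a blk=4 s=0: MISS | VC []
  [1] addr=0x4c blk=4 s=0: L1-HIT | VC []
  [2] addr=0x40 blk=4 s=0: L1-HIT | VC []
  [3] addr=0x44 blk=4 s=0: L1-HIT | VC []
  [4] addr=0x47 blk=4 s=0: L1-HIT | VC []
  [5] addr=0x43 blk=4 s=0: L1-HIT | VC []
  [6] addr=0x4a blk=4 s=0: L1-HIT | VC []
  [7] addr=0xc9 blk=12 s=0: MISS | VC [4]
  [8] addr=0xc9 blk=12 s=0: L1-HIT | VC [4]
  [9] addr=0xed blk=14 s=0: MISS | VC [4, 12]
  [10] addr=0x4f blk=4 s=0: VC-HIT | VC [14, 12]
  [11] addr=0x41 blk=4 s=0: L1-HIT | VC [14, 12]
  [12] addr=0xe5 blk=14 s=0: VC-HIT | VC [4, 12]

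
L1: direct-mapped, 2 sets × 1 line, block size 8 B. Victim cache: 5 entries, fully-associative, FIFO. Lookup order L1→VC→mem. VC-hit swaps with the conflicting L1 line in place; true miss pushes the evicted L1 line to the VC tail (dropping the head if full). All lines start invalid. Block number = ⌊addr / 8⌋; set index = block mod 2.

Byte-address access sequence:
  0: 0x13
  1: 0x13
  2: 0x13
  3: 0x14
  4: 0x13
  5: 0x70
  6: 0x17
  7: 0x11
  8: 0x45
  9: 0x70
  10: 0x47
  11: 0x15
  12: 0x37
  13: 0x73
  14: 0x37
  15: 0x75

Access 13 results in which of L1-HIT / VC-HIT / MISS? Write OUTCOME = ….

0: 0x13 (blk 2, set 0) → MISS  vc=[]
1: 0x13 (blk 2, set 0) → L1-HIT  vc=[]
2: 0x13 (blk 2, set 0) → L1-HIT  vc=[]
3: 0x14 (blk 2, set 0) → L1-HIT  vc=[]
4: 0x13 (blk 2, set 0) → L1-HIT  vc=[]
5: 0x70 (blk 14, set 0) → MISS  vc=[2]
6: 0x17 (blk 2, set 0) → VC-HIT  vc=[14]
7: 0x11 (blk 2, set 0) → L1-HIT  vc=[14]
8: 0x45 (blk 8, set 0) → MISS  vc=[14, 2]
9: 0x70 (blk 14, set 0) → VC-HIT  vc=[8, 2]
10: 0x47 (blk 8, set 0) → VC-HIT  vc=[14, 2]
11: 0x15 (blk 2, set 0) → VC-HIT  vc=[14, 8]
12: 0x37 (blk 6, set 0) → MISS  vc=[14, 8, 2]
13: 0x73 (blk 14, set 0) → VC-HIT  vc=[6, 8, 2]
14: 0x37 (blk 6, set 0) → VC-HIT  vc=[14, 8, 2]
15: 0x75 (blk 14, set 0) → VC-HIT  vc=[6, 8, 2]

OUTCOME = VC-HIT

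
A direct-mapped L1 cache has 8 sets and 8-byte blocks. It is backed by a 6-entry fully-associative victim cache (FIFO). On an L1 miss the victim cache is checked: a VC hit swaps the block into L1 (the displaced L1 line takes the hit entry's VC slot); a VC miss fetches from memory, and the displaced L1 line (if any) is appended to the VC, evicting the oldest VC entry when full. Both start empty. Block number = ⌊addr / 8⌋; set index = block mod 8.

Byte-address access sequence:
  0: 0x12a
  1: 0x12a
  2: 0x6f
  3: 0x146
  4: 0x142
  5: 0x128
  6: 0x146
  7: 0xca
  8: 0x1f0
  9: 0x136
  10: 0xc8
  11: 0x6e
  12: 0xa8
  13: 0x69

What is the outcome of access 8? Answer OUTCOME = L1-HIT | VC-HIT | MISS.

0: 0x12a (blk 37, set 5) → MISS  vc=[]
1: 0x12a (blk 37, set 5) → L1-HIT  vc=[]
2: 0x6f (blk 13, set 5) → MISS  vc=[37]
3: 0x146 (blk 40, set 0) → MISS  vc=[37]
4: 0x142 (blk 40, set 0) → L1-HIT  vc=[37]
5: 0x128 (blk 37, set 5) → VC-HIT  vc=[13]
6: 0x146 (blk 40, set 0) → L1-HIT  vc=[13]
7: 0xca (blk 25, set 1) → MISS  vc=[13]
8: 0x1f0 (blk 62, set 6) → MISS  vc=[13]
9: 0x136 (blk 38, set 6) → MISS  vc=[13, 62]
10: 0xc8 (blk 25, set 1) → L1-HIT  vc=[13, 62]
11: 0x6e (blk 13, set 5) → VC-HIT  vc=[37, 62]
12: 0xa8 (blk 21, set 5) → MISS  vc=[37, 62, 13]
13: 0x69 (blk 13, set 5) → VC-HIT  vc=[37, 62, 21]

OUTCOME = MISS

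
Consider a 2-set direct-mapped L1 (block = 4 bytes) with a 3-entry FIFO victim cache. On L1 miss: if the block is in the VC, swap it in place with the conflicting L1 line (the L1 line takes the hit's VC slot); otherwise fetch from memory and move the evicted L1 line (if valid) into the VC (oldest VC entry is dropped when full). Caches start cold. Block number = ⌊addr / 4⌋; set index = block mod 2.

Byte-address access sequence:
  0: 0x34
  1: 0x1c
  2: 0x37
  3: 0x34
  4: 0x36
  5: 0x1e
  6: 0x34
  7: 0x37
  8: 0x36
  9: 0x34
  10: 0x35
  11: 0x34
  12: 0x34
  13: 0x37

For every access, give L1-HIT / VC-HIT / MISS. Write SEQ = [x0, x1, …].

SEQ = [MISS, MISS, VC-HIT, L1-HIT, L1-HIT, VC-HIT, VC-HIT, L1-HIT, L1-HIT, L1-HIT, L1-HIT, L1-HIT, L1-HIT, L1-HIT]

  [0] addr=0x34 blk=13 s=1: MISS | VC []
  [1] addr=0x1c blk=7 s=1: MISS | VC [13]
  [2] addr=0x37 blk=13 s=1: VC-HIT | VC [7]
  [3] addr=0x34 blk=13 s=1: L1-HIT | VC [7]
  [4] addr=0x36 blk=13 s=1: L1-HIT | VC [7]
  [5] addr=0x1e blk=7 s=1: VC-HIT | VC [13]
  [6] addr=0x34 blk=13 s=1: VC-HIT | VC [7]
  [7] addr=0x37 blk=13 s=1: L1-HIT | VC [7]
  [8] addr=0x36 blk=13 s=1: L1-HIT | VC [7]
  [9] addr=0x34 blk=13 s=1: L1-HIT | VC [7]
  [10] addr=0x35 blk=13 s=1: L1-HIT | VC [7]
  [11] addr=0x34 blk=13 s=1: L1-HIT | VC [7]
  [12] addr=0x34 blk=13 s=1: L1-HIT | VC [7]
  [13] addr=0x37 blk=13 s=1: L1-HIT | VC [7]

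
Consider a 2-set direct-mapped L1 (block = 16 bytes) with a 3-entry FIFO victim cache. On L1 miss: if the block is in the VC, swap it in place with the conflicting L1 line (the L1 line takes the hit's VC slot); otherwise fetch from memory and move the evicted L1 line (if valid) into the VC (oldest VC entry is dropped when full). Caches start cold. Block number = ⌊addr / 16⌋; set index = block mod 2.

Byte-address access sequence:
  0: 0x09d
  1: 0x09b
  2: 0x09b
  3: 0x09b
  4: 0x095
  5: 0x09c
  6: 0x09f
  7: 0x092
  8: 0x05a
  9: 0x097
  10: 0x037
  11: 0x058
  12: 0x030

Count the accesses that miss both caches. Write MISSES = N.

#0 0x9d→b9/s1 MISS; vc=[]
#1 0x9b→b9/s1 L1-HIT; vc=[]
#2 0x9b→b9/s1 L1-HIT; vc=[]
#3 0x9b→b9/s1 L1-HIT; vc=[]
#4 0x95→b9/s1 L1-HIT; vc=[]
#5 0x9c→b9/s1 L1-HIT; vc=[]
#6 0x9f→b9/s1 L1-HIT; vc=[]
#7 0x92→b9/s1 L1-HIT; vc=[]
#8 0x5a→b5/s1 MISS; vc=[9]
#9 0x97→b9/s1 VC-HIT; vc=[5]
#10 0x37→b3/s1 MISS; vc=[5,9]
#11 0x58→b5/s1 VC-HIT; vc=[3,9]
#12 0x30→b3/s1 VC-HIT; vc=[5,9]

MISSES = 3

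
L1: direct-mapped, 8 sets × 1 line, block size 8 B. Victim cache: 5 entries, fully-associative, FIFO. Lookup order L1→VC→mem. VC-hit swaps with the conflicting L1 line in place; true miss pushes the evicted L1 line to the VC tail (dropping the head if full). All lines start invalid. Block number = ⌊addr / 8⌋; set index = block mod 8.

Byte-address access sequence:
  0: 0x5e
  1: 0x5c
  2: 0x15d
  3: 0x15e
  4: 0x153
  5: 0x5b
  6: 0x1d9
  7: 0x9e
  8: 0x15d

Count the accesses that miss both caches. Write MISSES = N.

#0 0x5e→b11/s3 MISS; vc=[]
#1 0x5c→b11/s3 L1-HIT; vc=[]
#2 0x15d→b43/s3 MISS; vc=[11]
#3 0x15e→b43/s3 L1-HIT; vc=[11]
#4 0x153→b42/s2 MISS; vc=[11]
#5 0x5b→b11/s3 VC-HIT; vc=[43]
#6 0x1d9→b59/s3 MISS; vc=[43,11]
#7 0x9e→b19/s3 MISS; vc=[43,11,59]
#8 0x15d→b43/s3 VC-HIT; vc=[19,11,59]

MISSES = 5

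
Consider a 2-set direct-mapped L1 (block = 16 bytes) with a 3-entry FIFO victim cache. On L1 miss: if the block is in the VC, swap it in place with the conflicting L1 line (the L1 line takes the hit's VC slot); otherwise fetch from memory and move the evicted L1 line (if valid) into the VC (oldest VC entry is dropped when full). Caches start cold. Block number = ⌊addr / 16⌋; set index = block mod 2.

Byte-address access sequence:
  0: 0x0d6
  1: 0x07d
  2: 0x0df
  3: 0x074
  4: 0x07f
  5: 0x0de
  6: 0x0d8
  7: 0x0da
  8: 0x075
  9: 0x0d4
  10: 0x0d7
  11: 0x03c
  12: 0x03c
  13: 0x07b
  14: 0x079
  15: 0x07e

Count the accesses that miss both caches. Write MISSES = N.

MISSES = 3

#0 0xd6→b13/s1 MISS; vc=[]
#1 0x7d→b7/s1 MISS; vc=[13]
#2 0xdf→b13/s1 VC-HIT; vc=[7]
#3 0x74→b7/s1 VC-HIT; vc=[13]
#4 0x7f→b7/s1 L1-HIT; vc=[13]
#5 0xde→b13/s1 VC-HIT; vc=[7]
#6 0xd8→b13/s1 L1-HIT; vc=[7]
#7 0xda→b13/s1 L1-HIT; vc=[7]
#8 0x75→b7/s1 VC-HIT; vc=[13]
#9 0xd4→b13/s1 VC-HIT; vc=[7]
#10 0xd7→b13/s1 L1-HIT; vc=[7]
#11 0x3c→b3/s1 MISS; vc=[7,13]
#12 0x3c→b3/s1 L1-HIT; vc=[7,13]
#13 0x7b→b7/s1 VC-HIT; vc=[3,13]
#14 0x79→b7/s1 L1-HIT; vc=[3,13]
#15 0x7e→b7/s1 L1-HIT; vc=[3,13]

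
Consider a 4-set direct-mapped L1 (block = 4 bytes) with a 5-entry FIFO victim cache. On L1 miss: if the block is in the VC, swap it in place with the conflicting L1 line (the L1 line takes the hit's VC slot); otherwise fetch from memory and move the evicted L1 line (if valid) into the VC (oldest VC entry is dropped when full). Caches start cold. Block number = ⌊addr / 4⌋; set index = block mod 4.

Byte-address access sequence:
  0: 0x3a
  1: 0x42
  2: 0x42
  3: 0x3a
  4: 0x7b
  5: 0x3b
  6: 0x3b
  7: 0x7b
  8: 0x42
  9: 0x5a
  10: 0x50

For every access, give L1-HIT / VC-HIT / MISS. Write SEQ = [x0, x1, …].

SEQ = [MISS, MISS, L1-HIT, L1-HIT, MISS, VC-HIT, L1-HIT, VC-HIT, L1-HIT, MISS, MISS]

0: 0x3a (blk 14, set 2) → MISS  vc=[]
1: 0x42 (blk 16, set 0) → MISS  vc=[]
2: 0x42 (blk 16, set 0) → L1-HIT  vc=[]
3: 0x3a (blk 14, set 2) → L1-HIT  vc=[]
4: 0x7b (blk 30, set 2) → MISS  vc=[14]
5: 0x3b (blk 14, set 2) → VC-HIT  vc=[30]
6: 0x3b (blk 14, set 2) → L1-HIT  vc=[30]
7: 0x7b (blk 30, set 2) → VC-HIT  vc=[14]
8: 0x42 (blk 16, set 0) → L1-HIT  vc=[14]
9: 0x5a (blk 22, set 2) → MISS  vc=[14, 30]
10: 0x50 (blk 20, set 0) → MISS  vc=[14, 30, 16]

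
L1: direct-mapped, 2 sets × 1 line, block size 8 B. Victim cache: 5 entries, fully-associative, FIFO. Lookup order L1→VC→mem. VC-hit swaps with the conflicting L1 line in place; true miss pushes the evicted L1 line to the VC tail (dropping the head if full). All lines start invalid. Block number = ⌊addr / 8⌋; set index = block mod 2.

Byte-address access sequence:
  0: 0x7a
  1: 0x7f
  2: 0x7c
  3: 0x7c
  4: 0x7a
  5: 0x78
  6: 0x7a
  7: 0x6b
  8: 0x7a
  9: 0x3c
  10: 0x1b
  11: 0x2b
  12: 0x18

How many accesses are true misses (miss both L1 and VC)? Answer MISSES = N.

0: 0x7a (blk 15, set 1) → MISS  vc=[]
1: 0x7f (blk 15, set 1) → L1-HIT  vc=[]
2: 0x7c (blk 15, set 1) → L1-HIT  vc=[]
3: 0x7c (blk 15, set 1) → L1-HIT  vc=[]
4: 0x7a (blk 15, set 1) → L1-HIT  vc=[]
5: 0x78 (blk 15, set 1) → L1-HIT  vc=[]
6: 0x7a (blk 15, set 1) → L1-HIT  vc=[]
7: 0x6b (blk 13, set 1) → MISS  vc=[15]
8: 0x7a (blk 15, set 1) → VC-HIT  vc=[13]
9: 0x3c (blk 7, set 1) → MISS  vc=[13, 15]
10: 0x1b (blk 3, set 1) → MISS  vc=[13, 15, 7]
11: 0x2b (blk 5, set 1) → MISS  vc=[13, 15, 7, 3]
12: 0x18 (blk 3, set 1) → VC-HIT  vc=[13, 15, 7, 5]

MISSES = 5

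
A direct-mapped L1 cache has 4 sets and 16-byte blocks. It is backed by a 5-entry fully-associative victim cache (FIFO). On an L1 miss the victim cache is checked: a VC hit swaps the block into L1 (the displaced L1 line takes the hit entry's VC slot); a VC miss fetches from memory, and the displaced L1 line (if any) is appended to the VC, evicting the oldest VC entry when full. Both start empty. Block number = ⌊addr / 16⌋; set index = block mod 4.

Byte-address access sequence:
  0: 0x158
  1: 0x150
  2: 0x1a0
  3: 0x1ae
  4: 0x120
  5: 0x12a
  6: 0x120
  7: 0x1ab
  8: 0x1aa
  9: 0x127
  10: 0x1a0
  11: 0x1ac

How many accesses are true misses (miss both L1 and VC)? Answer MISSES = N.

0: 0x158 (blk 21, set 1) → MISS  vc=[]
1: 0x150 (blk 21, set 1) → L1-HIT  vc=[]
2: 0x1a0 (blk 26, set 2) → MISS  vc=[]
3: 0x1ae (blk 26, set 2) → L1-HIT  vc=[]
4: 0x120 (blk 18, set 2) → MISS  vc=[26]
5: 0x12a (blk 18, set 2) → L1-HIT  vc=[26]
6: 0x120 (blk 18, set 2) → L1-HIT  vc=[26]
7: 0x1ab (blk 26, set 2) → VC-HIT  vc=[18]
8: 0x1aa (blk 26, set 2) → L1-HIT  vc=[18]
9: 0x127 (blk 18, set 2) → VC-HIT  vc=[26]
10: 0x1a0 (blk 26, set 2) → VC-HIT  vc=[18]
11: 0x1ac (blk 26, set 2) → L1-HIT  vc=[18]

MISSES = 3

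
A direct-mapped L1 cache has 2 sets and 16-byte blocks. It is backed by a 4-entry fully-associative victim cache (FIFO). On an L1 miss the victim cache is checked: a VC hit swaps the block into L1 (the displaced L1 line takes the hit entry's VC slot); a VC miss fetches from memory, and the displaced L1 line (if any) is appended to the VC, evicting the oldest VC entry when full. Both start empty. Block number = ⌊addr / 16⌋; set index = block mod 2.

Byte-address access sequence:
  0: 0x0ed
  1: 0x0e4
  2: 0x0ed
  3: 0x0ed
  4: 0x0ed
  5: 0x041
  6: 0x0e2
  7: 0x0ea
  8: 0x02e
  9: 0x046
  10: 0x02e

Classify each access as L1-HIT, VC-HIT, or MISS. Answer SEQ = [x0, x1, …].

SEQ = [MISS, L1-HIT, L1-HIT, L1-HIT, L1-HIT, MISS, VC-HIT, L1-HIT, MISS, VC-HIT, VC-HIT]

0: 0xed (blk 14, set 0) → MISS  vc=[]
1: 0xe4 (blk 14, set 0) → L1-HIT  vc=[]
2: 0xed (blk 14, set 0) → L1-HIT  vc=[]
3: 0xed (blk 14, set 0) → L1-HIT  vc=[]
4: 0xed (blk 14, set 0) → L1-HIT  vc=[]
5: 0x41 (blk 4, set 0) → MISS  vc=[14]
6: 0xe2 (blk 14, set 0) → VC-HIT  vc=[4]
7: 0xea (blk 14, set 0) → L1-HIT  vc=[4]
8: 0x2e (blk 2, set 0) → MISS  vc=[4, 14]
9: 0x46 (blk 4, set 0) → VC-HIT  vc=[2, 14]
10: 0x2e (blk 2, set 0) → VC-HIT  vc=[4, 14]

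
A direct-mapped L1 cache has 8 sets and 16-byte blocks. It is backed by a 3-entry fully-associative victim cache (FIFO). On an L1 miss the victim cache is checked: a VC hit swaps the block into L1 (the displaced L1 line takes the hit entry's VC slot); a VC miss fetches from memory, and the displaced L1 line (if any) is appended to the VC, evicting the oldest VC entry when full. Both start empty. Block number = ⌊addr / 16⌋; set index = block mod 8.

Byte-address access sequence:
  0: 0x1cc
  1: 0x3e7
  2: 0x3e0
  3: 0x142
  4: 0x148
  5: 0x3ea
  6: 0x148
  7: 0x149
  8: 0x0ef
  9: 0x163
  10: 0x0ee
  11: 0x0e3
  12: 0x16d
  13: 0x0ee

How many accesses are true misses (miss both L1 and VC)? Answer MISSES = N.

#0 0x1cc→b28/s4 MISS; vc=[]
#1 0x3e7→b62/s6 MISS; vc=[]
#2 0x3e0→b62/s6 L1-HIT; vc=[]
#3 0x142→b20/s4 MISS; vc=[28]
#4 0x148→b20/s4 L1-HIT; vc=[28]
#5 0x3ea→b62/s6 L1-HIT; vc=[28]
#6 0x148→b20/s4 L1-HIT; vc=[28]
#7 0x149→b20/s4 L1-HIT; vc=[28]
#8 0xef→b14/s6 MISS; vc=[28,62]
#9 0x163→b22/s6 MISS; vc=[28,62,14]
#10 0xee→b14/s6 VC-HIT; vc=[28,62,22]
#11 0xe3→b14/s6 L1-HIT; vc=[28,62,22]
#12 0x16d→b22/s6 VC-HIT; vc=[28,62,14]
#13 0xee→b14/s6 VC-HIT; vc=[28,62,22]

MISSES = 5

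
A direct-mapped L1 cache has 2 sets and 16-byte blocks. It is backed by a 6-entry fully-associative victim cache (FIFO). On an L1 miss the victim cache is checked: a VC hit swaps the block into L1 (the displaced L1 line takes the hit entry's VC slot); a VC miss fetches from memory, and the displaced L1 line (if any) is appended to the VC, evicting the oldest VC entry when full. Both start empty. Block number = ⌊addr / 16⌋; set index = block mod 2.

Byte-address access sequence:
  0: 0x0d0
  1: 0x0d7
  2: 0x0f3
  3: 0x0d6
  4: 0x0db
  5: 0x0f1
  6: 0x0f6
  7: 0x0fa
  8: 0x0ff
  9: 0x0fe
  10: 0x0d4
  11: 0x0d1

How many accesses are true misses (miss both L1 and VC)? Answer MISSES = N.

  [0] addr=0xd0 blk=13 s=1: MISS | VC []
  [1] addr=0xd7 blk=13 s=1: L1-HIT | VC []
  [2] addr=0xf3 blk=15 s=1: MISS | VC [13]
  [3] addr=0xd6 blk=13 s=1: VC-HIT | VC [15]
  [4] addr=0xdb blk=13 s=1: L1-HIT | VC [15]
  [5] addr=0xf1 blk=15 s=1: VC-HIT | VC [13]
  [6] addr=0xf6 blk=15 s=1: L1-HIT | VC [13]
  [7] addr=0xfa blk=15 s=1: L1-HIT | VC [13]
  [8] addr=0xff blk=15 s=1: L1-HIT | VC [13]
  [9] addr=0xfe blk=15 s=1: L1-HIT | VC [13]
  [10] addr=0xd4 blk=13 s=1: VC-HIT | VC [15]
  [11] addr=0xd1 blk=13 s=1: L1-HIT | VC [15]

MISSES = 2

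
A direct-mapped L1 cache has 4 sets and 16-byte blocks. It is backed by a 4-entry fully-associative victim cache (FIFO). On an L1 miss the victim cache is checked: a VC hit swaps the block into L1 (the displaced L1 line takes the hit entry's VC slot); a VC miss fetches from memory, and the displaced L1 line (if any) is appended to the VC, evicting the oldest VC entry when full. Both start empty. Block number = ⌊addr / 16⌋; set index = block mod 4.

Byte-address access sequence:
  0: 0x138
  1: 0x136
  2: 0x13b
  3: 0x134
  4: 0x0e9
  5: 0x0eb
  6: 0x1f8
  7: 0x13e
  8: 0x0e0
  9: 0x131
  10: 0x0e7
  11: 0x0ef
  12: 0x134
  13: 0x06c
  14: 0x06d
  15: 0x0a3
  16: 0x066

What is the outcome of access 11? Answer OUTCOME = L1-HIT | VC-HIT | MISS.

#0 0x138→b19/s3 MISS; vc=[]
#1 0x136→b19/s3 L1-HIT; vc=[]
#2 0x13b→b19/s3 L1-HIT; vc=[]
#3 0x134→b19/s3 L1-HIT; vc=[]
#4 0xe9→b14/s2 MISS; vc=[]
#5 0xeb→b14/s2 L1-HIT; vc=[]
#6 0x1f8→b31/s3 MISS; vc=[19]
#7 0x13e→b19/s3 VC-HIT; vc=[31]
#8 0xe0→b14/s2 L1-HIT; vc=[31]
#9 0x131→b19/s3 L1-HIT; vc=[31]
#10 0xe7→b14/s2 L1-HIT; vc=[31]
#11 0xef→b14/s2 L1-HIT; vc=[31]
#12 0x134→b19/s3 L1-HIT; vc=[31]
#13 0x6c→b6/s2 MISS; vc=[31,14]
#14 0x6d→b6/s2 L1-HIT; vc=[31,14]
#15 0xa3→b10/s2 MISS; vc=[31,14,6]
#16 0x66→b6/s2 VC-HIT; vc=[31,14,10]

OUTCOME = L1-HIT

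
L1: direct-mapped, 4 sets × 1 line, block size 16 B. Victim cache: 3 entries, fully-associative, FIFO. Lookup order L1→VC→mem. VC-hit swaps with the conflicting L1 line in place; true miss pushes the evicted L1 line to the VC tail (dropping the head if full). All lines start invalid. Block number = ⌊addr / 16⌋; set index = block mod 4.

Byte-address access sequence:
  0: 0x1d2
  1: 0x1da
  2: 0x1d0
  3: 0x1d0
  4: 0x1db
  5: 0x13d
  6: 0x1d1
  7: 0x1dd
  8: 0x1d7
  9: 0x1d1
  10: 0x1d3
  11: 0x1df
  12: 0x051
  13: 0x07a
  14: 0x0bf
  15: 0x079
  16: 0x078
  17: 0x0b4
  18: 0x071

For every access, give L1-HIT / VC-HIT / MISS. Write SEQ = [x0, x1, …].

SEQ = [MISS, L1-HIT, L1-HIT, L1-HIT, L1-HIT, MISS, L1-HIT, L1-HIT, L1-HIT, L1-HIT, L1-HIT, L1-HIT, MISS, MISS, MISS, VC-HIT, L1-HIT, VC-HIT, VC-HIT]

  [0] addr=0x1d2 blk=29 s=1: MISS | VC []
  [1] addr=0x1da blk=29 s=1: L1-HIT | VC []
  [2] addr=0x1d0 blk=29 s=1: L1-HIT | VC []
  [3] addr=0x1d0 blk=29 s=1: L1-HIT | VC []
  [4] addr=0x1db blk=29 s=1: L1-HIT | VC []
  [5] addr=0x13d blk=19 s=3: MISS | VC []
  [6] addr=0x1d1 blk=29 s=1: L1-HIT | VC []
  [7] addr=0x1dd blk=29 s=1: L1-HIT | VC []
  [8] addr=0x1d7 blk=29 s=1: L1-HIT | VC []
  [9] addr=0x1d1 blk=29 s=1: L1-HIT | VC []
  [10] addr=0x1d3 blk=29 s=1: L1-HIT | VC []
  [11] addr=0x1df blk=29 s=1: L1-HIT | VC []
  [12] addr=0x51 blk=5 s=1: MISS | VC [29]
  [13] addr=0x7a blk=7 s=3: MISS | VC [29, 19]
  [14] addr=0xbf blk=11 s=3: MISS | VC [29, 19, 7]
  [15] addr=0x79 blk=7 s=3: VC-HIT | VC [29, 19, 11]
  [16] addr=0x78 blk=7 s=3: L1-HIT | VC [29, 19, 11]
  [17] addr=0xb4 blk=11 s=3: VC-HIT | VC [29, 19, 7]
  [18] addr=0x71 blk=7 s=3: VC-HIT | VC [29, 19, 11]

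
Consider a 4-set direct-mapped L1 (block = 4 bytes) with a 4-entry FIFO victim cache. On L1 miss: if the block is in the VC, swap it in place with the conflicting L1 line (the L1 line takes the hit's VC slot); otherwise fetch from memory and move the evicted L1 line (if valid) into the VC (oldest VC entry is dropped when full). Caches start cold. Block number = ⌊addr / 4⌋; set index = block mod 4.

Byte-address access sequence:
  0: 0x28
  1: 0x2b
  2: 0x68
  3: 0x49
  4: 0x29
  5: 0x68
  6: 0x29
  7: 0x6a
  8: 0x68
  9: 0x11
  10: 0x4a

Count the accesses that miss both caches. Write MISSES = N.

  [0] addr=0x28 blk=10 s=2: MISS | VC []
  [1] addr=0x2b blk=10 s=2: L1-HIT | VC []
  [2] addr=0x68 blk=26 s=2: MISS | VC [10]
  [3] addr=0x49 blk=18 s=2: MISS | VC [10, 26]
  [4] addr=0x29 blk=10 s=2: VC-HIT | VC [18, 26]
  [5] addr=0x68 blk=26 s=2: VC-HIT | VC [18, 10]
  [6] addr=0x29 blk=10 s=2: VC-HIT | VC [18, 26]
  [7] addr=0x6a blk=26 s=2: VC-HIT | VC [18, 10]
  [8] addr=0x68 blk=26 s=2: L1-HIT | VC [18, 10]
  [9] addr=0x11 blk=4 s=0: MISS | VC [18, 10]
  [10] addr=0x4a blk=18 s=2: VC-HIT | VC [26, 10]

MISSES = 4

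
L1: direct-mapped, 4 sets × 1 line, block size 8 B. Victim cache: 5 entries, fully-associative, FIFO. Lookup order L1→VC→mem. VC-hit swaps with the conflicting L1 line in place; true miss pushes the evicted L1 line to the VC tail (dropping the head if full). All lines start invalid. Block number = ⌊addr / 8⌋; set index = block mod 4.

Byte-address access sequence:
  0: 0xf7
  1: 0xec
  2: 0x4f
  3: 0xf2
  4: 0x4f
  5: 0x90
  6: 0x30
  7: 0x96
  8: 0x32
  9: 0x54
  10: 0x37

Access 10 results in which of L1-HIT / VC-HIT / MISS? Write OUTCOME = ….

OUTCOME = VC-HIT

0: 0xf7 (blk 30, set 2) → MISS  vc=[]
1: 0xec (blk 29, set 1) → MISS  vc=[]
2: 0x4f (blk 9, set 1) → MISS  vc=[29]
3: 0xf2 (blk 30, set 2) → L1-HIT  vc=[29]
4: 0x4f (blk 9, set 1) → L1-HIT  vc=[29]
5: 0x90 (blk 18, set 2) → MISS  vc=[29, 30]
6: 0x30 (blk 6, set 2) → MISS  vc=[29, 30, 18]
7: 0x96 (blk 18, set 2) → VC-HIT  vc=[29, 30, 6]
8: 0x32 (blk 6, set 2) → VC-HIT  vc=[29, 30, 18]
9: 0x54 (blk 10, set 2) → MISS  vc=[29, 30, 18, 6]
10: 0x37 (blk 6, set 2) → VC-HIT  vc=[29, 30, 18, 10]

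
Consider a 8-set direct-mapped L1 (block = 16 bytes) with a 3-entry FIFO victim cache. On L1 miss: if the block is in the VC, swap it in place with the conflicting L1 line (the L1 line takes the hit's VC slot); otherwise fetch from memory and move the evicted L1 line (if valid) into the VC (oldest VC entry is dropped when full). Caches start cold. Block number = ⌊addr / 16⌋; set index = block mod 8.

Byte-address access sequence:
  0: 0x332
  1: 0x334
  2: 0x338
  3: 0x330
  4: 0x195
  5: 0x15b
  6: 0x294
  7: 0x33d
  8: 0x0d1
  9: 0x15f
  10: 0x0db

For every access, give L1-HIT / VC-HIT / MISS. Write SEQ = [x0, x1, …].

#0 0x332→b51/s3 MISS; vc=[]
#1 0x334→b51/s3 L1-HIT; vc=[]
#2 0x338→b51/s3 L1-HIT; vc=[]
#3 0x330→b51/s3 L1-HIT; vc=[]
#4 0x195→b25/s1 MISS; vc=[]
#5 0x15b→b21/s5 MISS; vc=[]
#6 0x294→b41/s1 MISS; vc=[25]
#7 0x33d→b51/s3 L1-HIT; vc=[25]
#8 0xd1→b13/s5 MISS; vc=[25,21]
#9 0x15f→b21/s5 VC-HIT; vc=[25,13]
#10 0xdb→b13/s5 VC-HIT; vc=[25,21]

SEQ = [MISS, L1-HIT, L1-HIT, L1-HIT, MISS, MISS, MISS, L1-HIT, MISS, VC-HIT, VC-HIT]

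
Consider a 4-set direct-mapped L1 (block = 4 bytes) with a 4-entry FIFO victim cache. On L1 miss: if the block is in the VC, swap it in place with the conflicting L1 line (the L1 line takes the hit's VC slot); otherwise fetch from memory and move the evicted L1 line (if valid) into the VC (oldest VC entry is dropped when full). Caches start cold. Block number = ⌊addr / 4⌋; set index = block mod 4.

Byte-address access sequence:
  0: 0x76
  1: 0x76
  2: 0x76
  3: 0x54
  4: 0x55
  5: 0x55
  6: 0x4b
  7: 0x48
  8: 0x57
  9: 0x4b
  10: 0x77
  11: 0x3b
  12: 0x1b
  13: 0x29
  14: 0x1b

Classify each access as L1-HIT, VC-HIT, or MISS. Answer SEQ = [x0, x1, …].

SEQ = [MISS, L1-HIT, L1-HIT, MISS, L1-HIT, L1-HIT, MISS, L1-HIT, L1-HIT, L1-HIT, VC-HIT, MISS, MISS, MISS, VC-HIT]

  [0] addr=0x76 blk=29 s=1: MISS | VC []
  [1] addr=0x76 blk=29 s=1: L1-HIT | VC []
  [2] addr=0x76 blk=29 s=1: L1-HIT | VC []
  [3] addr=0x54 blk=21 s=1: MISS | VC [29]
  [4] addr=0x55 blk=21 s=1: L1-HIT | VC [29]
  [5] addr=0x55 blk=21 s=1: L1-HIT | VC [29]
  [6] addr=0x4b blk=18 s=2: MISS | VC [29]
  [7] addr=0x48 blk=18 s=2: L1-HIT | VC [29]
  [8] addr=0x57 blk=21 s=1: L1-HIT | VC [29]
  [9] addr=0x4b blk=18 s=2: L1-HIT | VC [29]
  [10] addr=0x77 blk=29 s=1: VC-HIT | VC [21]
  [11] addr=0x3b blk=14 s=2: MISS | VC [21, 18]
  [12] addr=0x1b blk=6 s=2: MISS | VC [21, 18, 14]
  [13] addr=0x29 blk=10 s=2: MISS | VC [21, 18, 14, 6]
  [14] addr=0x1b blk=6 s=2: VC-HIT | VC [21, 18, 14, 10]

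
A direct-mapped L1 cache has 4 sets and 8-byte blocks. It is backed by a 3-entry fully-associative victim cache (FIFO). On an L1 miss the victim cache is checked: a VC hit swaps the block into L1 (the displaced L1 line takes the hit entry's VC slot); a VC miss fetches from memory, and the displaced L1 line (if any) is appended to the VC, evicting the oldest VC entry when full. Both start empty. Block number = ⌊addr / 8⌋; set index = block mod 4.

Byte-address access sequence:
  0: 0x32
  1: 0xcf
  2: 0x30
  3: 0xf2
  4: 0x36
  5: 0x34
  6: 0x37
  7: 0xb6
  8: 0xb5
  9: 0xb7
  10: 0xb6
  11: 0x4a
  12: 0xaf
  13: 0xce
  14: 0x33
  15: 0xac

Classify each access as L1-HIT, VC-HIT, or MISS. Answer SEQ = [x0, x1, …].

#0 0x32→b6/s2 MISS; vc=[]
#1 0xcf→b25/s1 MISS; vc=[]
#2 0x30→b6/s2 L1-HIT; vc=[]
#3 0xf2→b30/s2 MISS; vc=[6]
#4 0x36→b6/s2 VC-HIT; vc=[30]
#5 0x34→b6/s2 L1-HIT; vc=[30]
#6 0x37→b6/s2 L1-HIT; vc=[30]
#7 0xb6→b22/s2 MISS; vc=[30,6]
#8 0xb5→b22/s2 L1-HIT; vc=[30,6]
#9 0xb7→b22/s2 L1-HIT; vc=[30,6]
#10 0xb6→b22/s2 L1-HIT; vc=[30,6]
#11 0x4a→b9/s1 MISS; vc=[30,6,25]
#12 0xaf→b21/s1 MISS; vc=[6,25,9]
#13 0xce→b25/s1 VC-HIT; vc=[6,21,9]
#14 0x33→b6/s2 VC-HIT; vc=[22,21,9]
#15 0xac→b21/s1 VC-HIT; vc=[22,25,9]

SEQ = [MISS, MISS, L1-HIT, MISS, VC-HIT, L1-HIT, L1-HIT, MISS, L1-HIT, L1-HIT, L1-HIT, MISS, MISS, VC-HIT, VC-HIT, VC-HIT]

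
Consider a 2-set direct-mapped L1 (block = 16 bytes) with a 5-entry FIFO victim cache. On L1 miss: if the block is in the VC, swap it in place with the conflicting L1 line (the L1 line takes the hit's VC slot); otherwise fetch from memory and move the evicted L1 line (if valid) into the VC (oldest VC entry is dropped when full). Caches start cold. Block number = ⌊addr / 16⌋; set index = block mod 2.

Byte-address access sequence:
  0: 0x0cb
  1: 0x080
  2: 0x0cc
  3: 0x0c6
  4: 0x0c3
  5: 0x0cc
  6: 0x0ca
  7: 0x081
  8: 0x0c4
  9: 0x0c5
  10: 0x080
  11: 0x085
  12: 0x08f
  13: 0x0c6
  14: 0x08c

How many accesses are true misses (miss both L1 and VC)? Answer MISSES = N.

MISSES = 2

  [0] addr=0xcb blk=12 s=0: MISS | VC []
  [1] addr=0x80 blk=8 s=0: MISS | VC [12]
  [2] addr=0xcc blk=12 s=0: VC-HIT | VC [8]
  [3] addr=0xc6 blk=12 s=0: L1-HIT | VC [8]
  [4] addr=0xc3 blk=12 s=0: L1-HIT | VC [8]
  [5] addr=0xcc blk=12 s=0: L1-HIT | VC [8]
  [6] addr=0xca blk=12 s=0: L1-HIT | VC [8]
  [7] addr=0x81 blk=8 s=0: VC-HIT | VC [12]
  [8] addr=0xc4 blk=12 s=0: VC-HIT | VC [8]
  [9] addr=0xc5 blk=12 s=0: L1-HIT | VC [8]
  [10] addr=0x80 blk=8 s=0: VC-HIT | VC [12]
  [11] addr=0x85 blk=8 s=0: L1-HIT | VC [12]
  [12] addr=0x8f blk=8 s=0: L1-HIT | VC [12]
  [13] addr=0xc6 blk=12 s=0: VC-HIT | VC [8]
  [14] addr=0x8c blk=8 s=0: VC-HIT | VC [12]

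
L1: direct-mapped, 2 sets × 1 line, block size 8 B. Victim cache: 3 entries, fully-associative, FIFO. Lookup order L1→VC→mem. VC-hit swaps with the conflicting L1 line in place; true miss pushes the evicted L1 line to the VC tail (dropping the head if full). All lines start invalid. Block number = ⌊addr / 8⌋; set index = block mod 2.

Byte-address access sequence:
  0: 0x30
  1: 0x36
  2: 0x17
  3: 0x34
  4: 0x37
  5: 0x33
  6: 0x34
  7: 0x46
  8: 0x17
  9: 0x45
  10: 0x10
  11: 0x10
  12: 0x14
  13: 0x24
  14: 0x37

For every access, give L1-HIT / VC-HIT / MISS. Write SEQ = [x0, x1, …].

#0 0x30→b6/s0 MISS; vc=[]
#1 0x36→b6/s0 L1-HIT; vc=[]
#2 0x17→b2/s0 MISS; vc=[6]
#3 0x34→b6/s0 VC-HIT; vc=[2]
#4 0x37→b6/s0 L1-HIT; vc=[2]
#5 0x33→b6/s0 L1-HIT; vc=[2]
#6 0x34→b6/s0 L1-HIT; vc=[2]
#7 0x46→b8/s0 MISS; vc=[2,6]
#8 0x17→b2/s0 VC-HIT; vc=[8,6]
#9 0x45→b8/s0 VC-HIT; vc=[2,6]
#10 0x10→b2/s0 VC-HIT; vc=[8,6]
#11 0x10→b2/s0 L1-HIT; vc=[8,6]
#12 0x14→b2/s0 L1-HIT; vc=[8,6]
#13 0x24→b4/s0 MISS; vc=[8,6,2]
#14 0x37→b6/s0 VC-HIT; vc=[8,4,2]

SEQ = [MISS, L1-HIT, MISS, VC-HIT, L1-HIT, L1-HIT, L1-HIT, MISS, VC-HIT, VC-HIT, VC-HIT, L1-HIT, L1-HIT, MISS, VC-HIT]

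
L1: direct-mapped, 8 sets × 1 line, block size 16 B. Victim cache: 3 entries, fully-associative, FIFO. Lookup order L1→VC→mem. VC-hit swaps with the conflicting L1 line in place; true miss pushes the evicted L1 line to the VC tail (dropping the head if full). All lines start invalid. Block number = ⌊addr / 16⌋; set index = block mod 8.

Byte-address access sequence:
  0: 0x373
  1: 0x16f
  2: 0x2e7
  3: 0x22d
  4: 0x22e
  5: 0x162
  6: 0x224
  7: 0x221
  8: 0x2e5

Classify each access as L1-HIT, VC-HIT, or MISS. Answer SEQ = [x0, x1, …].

#0 0x373→b55/s7 MISS; vc=[]
#1 0x16f→b22/s6 MISS; vc=[]
#2 0x2e7→b46/s6 MISS; vc=[22]
#3 0x22d→b34/s2 MISS; vc=[22]
#4 0x22e→b34/s2 L1-HIT; vc=[22]
#5 0x162→b22/s6 VC-HIT; vc=[46]
#6 0x224→b34/s2 L1-HIT; vc=[46]
#7 0x221→b34/s2 L1-HIT; vc=[46]
#8 0x2e5→b46/s6 VC-HIT; vc=[22]

SEQ = [MISS, MISS, MISS, MISS, L1-HIT, VC-HIT, L1-HIT, L1-HIT, VC-HIT]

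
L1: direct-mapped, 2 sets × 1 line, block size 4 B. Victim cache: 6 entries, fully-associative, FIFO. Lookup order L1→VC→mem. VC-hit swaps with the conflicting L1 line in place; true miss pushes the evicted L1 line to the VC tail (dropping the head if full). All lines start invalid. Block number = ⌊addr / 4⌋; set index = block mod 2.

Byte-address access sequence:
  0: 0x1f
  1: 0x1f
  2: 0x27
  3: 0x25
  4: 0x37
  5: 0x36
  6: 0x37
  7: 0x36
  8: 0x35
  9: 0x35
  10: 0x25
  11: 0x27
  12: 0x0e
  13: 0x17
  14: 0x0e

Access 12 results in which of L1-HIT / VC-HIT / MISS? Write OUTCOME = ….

#0 0x1f→b7/s1 MISS; vc=[]
#1 0x1f→b7/s1 L1-HIT; vc=[]
#2 0x27→b9/s1 MISS; vc=[7]
#3 0x25→b9/s1 L1-HIT; vc=[7]
#4 0x37→b13/s1 MISS; vc=[7,9]
#5 0x36→b13/s1 L1-HIT; vc=[7,9]
#6 0x37→b13/s1 L1-HIT; vc=[7,9]
#7 0x36→b13/s1 L1-HIT; vc=[7,9]
#8 0x35→b13/s1 L1-HIT; vc=[7,9]
#9 0x35→b13/s1 L1-HIT; vc=[7,9]
#10 0x25→b9/s1 VC-HIT; vc=[7,13]
#11 0x27→b9/s1 L1-HIT; vc=[7,13]
#12 0xe→b3/s1 MISS; vc=[7,13,9]
#13 0x17→b5/s1 MISS; vc=[7,13,9,3]
#14 0xe→b3/s1 VC-HIT; vc=[7,13,9,5]

OUTCOME = MISS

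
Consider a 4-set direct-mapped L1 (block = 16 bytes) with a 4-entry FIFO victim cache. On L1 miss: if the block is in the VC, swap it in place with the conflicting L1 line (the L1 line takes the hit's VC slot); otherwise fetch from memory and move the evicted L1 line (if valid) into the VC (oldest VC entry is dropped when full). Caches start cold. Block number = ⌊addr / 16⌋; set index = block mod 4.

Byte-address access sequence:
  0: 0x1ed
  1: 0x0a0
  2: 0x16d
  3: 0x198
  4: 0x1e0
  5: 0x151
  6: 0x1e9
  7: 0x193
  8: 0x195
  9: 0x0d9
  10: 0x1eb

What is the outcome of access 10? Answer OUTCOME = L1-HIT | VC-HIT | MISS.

#0 0x1ed→b30/s2 MISS; vc=[]
#1 0xa0→b10/s2 MISS; vc=[30]
#2 0x16d→b22/s2 MISS; vc=[30,10]
#3 0x198→b25/s1 MISS; vc=[30,10]
#4 0x1e0→b30/s2 VC-HIT; vc=[22,10]
#5 0x151→b21/s1 MISS; vc=[22,10,25]
#6 0x1e9→b30/s2 L1-HIT; vc=[22,10,25]
#7 0x193→b25/s1 VC-HIT; vc=[22,10,21]
#8 0x195→b25/s1 L1-HIT; vc=[22,10,21]
#9 0xd9→b13/s1 MISS; vc=[22,10,21,25]
#10 0x1eb→b30/s2 L1-HIT; vc=[22,10,21,25]

OUTCOME = L1-HIT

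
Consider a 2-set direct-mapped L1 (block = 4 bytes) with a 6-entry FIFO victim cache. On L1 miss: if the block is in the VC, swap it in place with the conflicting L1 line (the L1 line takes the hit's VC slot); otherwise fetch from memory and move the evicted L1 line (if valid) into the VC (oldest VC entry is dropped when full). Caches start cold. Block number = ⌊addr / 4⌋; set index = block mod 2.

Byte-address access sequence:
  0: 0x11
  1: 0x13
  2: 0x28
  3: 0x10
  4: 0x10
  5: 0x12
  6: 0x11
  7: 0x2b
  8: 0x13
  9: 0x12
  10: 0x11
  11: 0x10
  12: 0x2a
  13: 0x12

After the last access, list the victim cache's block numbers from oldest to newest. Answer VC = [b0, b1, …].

VC = [10]

  [0] addr=0x11 blk=4 s=0: MISS | VC []
  [1] addr=0x13 blk=4 s=0: L1-HIT | VC []
  [2] addr=0x28 blk=10 s=0: MISS | VC [4]
  [3] addr=0x10 blk=4 s=0: VC-HIT | VC [10]
  [4] addr=0x10 blk=4 s=0: L1-HIT | VC [10]
  [5] addr=0x12 blk=4 s=0: L1-HIT | VC [10]
  [6] addr=0x11 blk=4 s=0: L1-HIT | VC [10]
  [7] addr=0x2b blk=10 s=0: VC-HIT | VC [4]
  [8] addr=0x13 blk=4 s=0: VC-HIT | VC [10]
  [9] addr=0x12 blk=4 s=0: L1-HIT | VC [10]
  [10] addr=0x11 blk=4 s=0: L1-HIT | VC [10]
  [11] addr=0x10 blk=4 s=0: L1-HIT | VC [10]
  [12] addr=0x2a blk=10 s=0: VC-HIT | VC [4]
  [13] addr=0x12 blk=4 s=0: VC-HIT | VC [10]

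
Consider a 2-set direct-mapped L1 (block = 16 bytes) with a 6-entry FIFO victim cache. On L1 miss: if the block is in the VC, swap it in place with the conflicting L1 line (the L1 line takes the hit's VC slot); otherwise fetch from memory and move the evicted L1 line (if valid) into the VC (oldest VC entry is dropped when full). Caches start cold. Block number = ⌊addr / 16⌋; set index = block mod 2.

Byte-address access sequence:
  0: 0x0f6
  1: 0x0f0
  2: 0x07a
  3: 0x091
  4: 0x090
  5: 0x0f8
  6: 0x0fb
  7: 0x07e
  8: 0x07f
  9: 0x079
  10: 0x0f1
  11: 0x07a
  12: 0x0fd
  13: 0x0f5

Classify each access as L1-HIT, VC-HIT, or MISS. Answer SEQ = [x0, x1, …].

SEQ = [MISS, L1-HIT, MISS, MISS, L1-HIT, VC-HIT, L1-HIT, VC-HIT, L1-HIT, L1-HIT, VC-HIT, VC-HIT, VC-HIT, L1-HIT]

0: 0xf6 (blk 15, set 1) → MISS  vc=[]
1: 0xf0 (blk 15, set 1) → L1-HIT  vc=[]
2: 0x7a (blk 7, set 1) → MISS  vc=[15]
3: 0x91 (blk 9, set 1) → MISS  vc=[15, 7]
4: 0x90 (blk 9, set 1) → L1-HIT  vc=[15, 7]
5: 0xf8 (blk 15, set 1) → VC-HIT  vc=[9, 7]
6: 0xfb (blk 15, set 1) → L1-HIT  vc=[9, 7]
7: 0x7e (blk 7, set 1) → VC-HIT  vc=[9, 15]
8: 0x7f (blk 7, set 1) → L1-HIT  vc=[9, 15]
9: 0x79 (blk 7, set 1) → L1-HIT  vc=[9, 15]
10: 0xf1 (blk 15, set 1) → VC-HIT  vc=[9, 7]
11: 0x7a (blk 7, set 1) → VC-HIT  vc=[9, 15]
12: 0xfd (blk 15, set 1) → VC-HIT  vc=[9, 7]
13: 0xf5 (blk 15, set 1) → L1-HIT  vc=[9, 7]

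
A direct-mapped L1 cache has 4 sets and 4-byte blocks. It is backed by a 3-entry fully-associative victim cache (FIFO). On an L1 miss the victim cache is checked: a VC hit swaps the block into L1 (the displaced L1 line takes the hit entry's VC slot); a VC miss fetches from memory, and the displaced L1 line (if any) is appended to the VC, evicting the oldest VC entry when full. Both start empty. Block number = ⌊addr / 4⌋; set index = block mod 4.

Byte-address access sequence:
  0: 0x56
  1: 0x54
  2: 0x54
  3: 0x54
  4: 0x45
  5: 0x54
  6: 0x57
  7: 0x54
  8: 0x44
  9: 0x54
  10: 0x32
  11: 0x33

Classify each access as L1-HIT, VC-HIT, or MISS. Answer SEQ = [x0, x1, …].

  [0] addr=0x56 blk=21 s=1: MISS | VC []
  [1] addr=0x54 blk=21 s=1: L1-HIT | VC []
  [2] addr=0x54 blk=21 s=1: L1-HIT | VC []
  [3] addr=0x54 blk=21 s=1: L1-HIT | VC []
  [4] addr=0x45 blk=17 s=1: MISS | VC [21]
  [5] addr=0x54 blk=21 s=1: VC-HIT | VC [17]
  [6] addr=0x57 blk=21 s=1: L1-HIT | VC [17]
  [7] addr=0x54 blk=21 s=1: L1-HIT | VC [17]
  [8] addr=0x44 blk=17 s=1: VC-HIT | VC [21]
  [9] addr=0x54 blk=21 s=1: VC-HIT | VC [17]
  [10] addr=0x32 blk=12 s=0: MISS | VC [17]
  [11] addr=0x33 blk=12 s=0: L1-HIT | VC [17]

SEQ = [MISS, L1-HIT, L1-HIT, L1-HIT, MISS, VC-HIT, L1-HIT, L1-HIT, VC-HIT, VC-HIT, MISS, L1-HIT]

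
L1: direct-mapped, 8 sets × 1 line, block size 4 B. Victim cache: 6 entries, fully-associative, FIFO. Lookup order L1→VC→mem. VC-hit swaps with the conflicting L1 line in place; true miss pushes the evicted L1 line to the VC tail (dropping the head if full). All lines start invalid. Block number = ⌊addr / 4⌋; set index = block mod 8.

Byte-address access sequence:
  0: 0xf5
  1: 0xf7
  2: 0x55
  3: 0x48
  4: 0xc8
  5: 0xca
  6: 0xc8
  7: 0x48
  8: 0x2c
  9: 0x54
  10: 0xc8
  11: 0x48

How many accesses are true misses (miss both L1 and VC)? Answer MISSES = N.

MISSES = 5

0: 0xf5 (blk 61, set 5) → MISS  vc=[]
1: 0xf7 (blk 61, set 5) → L1-HIT  vc=[]
2: 0x55 (blk 21, set 5) → MISS  vc=[61]
3: 0x48 (blk 18, set 2) → MISS  vc=[61]
4: 0xc8 (blk 50, set 2) → MISS  vc=[61, 18]
5: 0xca (blk 50, set 2) → L1-HIT  vc=[61, 18]
6: 0xc8 (blk 50, set 2) → L1-HIT  vc=[61, 18]
7: 0x48 (blk 18, set 2) → VC-HIT  vc=[61, 50]
8: 0x2c (blk 11, set 3) → MISS  vc=[61, 50]
9: 0x54 (blk 21, set 5) → L1-HIT  vc=[61, 50]
10: 0xc8 (blk 50, set 2) → VC-HIT  vc=[61, 18]
11: 0x48 (blk 18, set 2) → VC-HIT  vc=[61, 50]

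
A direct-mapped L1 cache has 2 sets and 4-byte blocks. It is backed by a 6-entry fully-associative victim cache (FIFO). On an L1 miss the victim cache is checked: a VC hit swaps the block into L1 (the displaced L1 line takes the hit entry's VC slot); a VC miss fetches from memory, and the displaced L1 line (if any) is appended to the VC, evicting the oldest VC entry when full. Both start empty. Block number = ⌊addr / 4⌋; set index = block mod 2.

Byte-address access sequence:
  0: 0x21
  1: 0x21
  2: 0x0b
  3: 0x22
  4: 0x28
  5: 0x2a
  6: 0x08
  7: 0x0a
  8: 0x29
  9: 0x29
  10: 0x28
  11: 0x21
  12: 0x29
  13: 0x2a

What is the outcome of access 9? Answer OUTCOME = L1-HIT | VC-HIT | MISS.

OUTCOME = L1-HIT

0: 0x21 (blk 8, set 0) → MISS  vc=[]
1: 0x21 (blk 8, set 0) → L1-HIT  vc=[]
2: 0xb (blk 2, set 0) → MISS  vc=[8]
3: 0x22 (blk 8, set 0) → VC-HIT  vc=[2]
4: 0x28 (blk 10, set 0) → MISS  vc=[2, 8]
5: 0x2a (blk 10, set 0) → L1-HIT  vc=[2, 8]
6: 0x8 (blk 2, set 0) → VC-HIT  vc=[10, 8]
7: 0xa (blk 2, set 0) → L1-HIT  vc=[10, 8]
8: 0x29 (blk 10, set 0) → VC-HIT  vc=[2, 8]
9: 0x29 (blk 10, set 0) → L1-HIT  vc=[2, 8]
10: 0x28 (blk 10, set 0) → L1-HIT  vc=[2, 8]
11: 0x21 (blk 8, set 0) → VC-HIT  vc=[2, 10]
12: 0x29 (blk 10, set 0) → VC-HIT  vc=[2, 8]
13: 0x2a (blk 10, set 0) → L1-HIT  vc=[2, 8]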